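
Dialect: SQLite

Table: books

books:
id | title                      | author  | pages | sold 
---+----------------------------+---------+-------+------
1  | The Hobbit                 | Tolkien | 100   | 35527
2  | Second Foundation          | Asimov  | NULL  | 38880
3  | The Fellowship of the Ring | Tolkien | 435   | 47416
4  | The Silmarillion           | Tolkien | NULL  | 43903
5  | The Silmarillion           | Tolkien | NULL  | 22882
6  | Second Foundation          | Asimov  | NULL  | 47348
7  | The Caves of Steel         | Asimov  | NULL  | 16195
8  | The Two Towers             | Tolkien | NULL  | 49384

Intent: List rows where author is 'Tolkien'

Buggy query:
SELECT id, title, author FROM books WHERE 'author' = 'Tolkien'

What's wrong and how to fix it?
Bug: 'author' in single quotes is a string literal, not the column; the comparison is literal-vs-literal and never true

Fix: Reference the column as author without single quotes

Corrected query:
SELECT id, title, author FROM books WHERE author = 'Tolkien'

Result:
id | title                      | author 
---+----------------------------+--------
1  | The Hobbit                 | Tolkien
3  | The Fellowship of the Ring | Tolkien
4  | The Silmarillion           | Tolkien
5  | The Silmarillion           | Tolkien
8  | The Two Towers             | Tolkien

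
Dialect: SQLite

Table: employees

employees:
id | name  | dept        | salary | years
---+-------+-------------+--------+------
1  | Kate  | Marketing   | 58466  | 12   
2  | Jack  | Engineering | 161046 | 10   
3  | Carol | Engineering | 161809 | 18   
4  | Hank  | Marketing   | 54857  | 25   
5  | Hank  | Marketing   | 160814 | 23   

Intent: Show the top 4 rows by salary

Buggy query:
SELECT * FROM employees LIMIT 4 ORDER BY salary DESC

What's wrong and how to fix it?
Bug: LIMIT must come after ORDER BY

Fix: Sort with ORDER BY, then apply LIMIT

Corrected query:
SELECT * FROM employees ORDER BY salary DESC LIMIT 4

Result:
id | name  | dept        | salary | years
---+-------+-------------+--------+------
3  | Carol | Engineering | 161809 | 18   
2  | Jack  | Engineering | 161046 | 10   
5  | Hank  | Marketing   | 160814 | 23   
1  | Kate  | Marketing   | 58466  | 12   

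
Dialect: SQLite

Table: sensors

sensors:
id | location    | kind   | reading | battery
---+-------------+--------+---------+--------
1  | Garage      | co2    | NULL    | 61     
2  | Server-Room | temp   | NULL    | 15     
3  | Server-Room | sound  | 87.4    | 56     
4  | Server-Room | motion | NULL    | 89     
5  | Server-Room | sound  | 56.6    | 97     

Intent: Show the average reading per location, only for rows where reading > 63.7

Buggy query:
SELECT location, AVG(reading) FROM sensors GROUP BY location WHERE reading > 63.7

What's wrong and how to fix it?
Bug: WHERE cannot follow GROUP BY

Fix: Move the WHERE clause before GROUP BY

Corrected query:
SELECT location, AVG(reading) FROM sensors WHERE reading > 63.7 GROUP BY location

Result:
location    | AVG(reading)
------------+-------------
Server-Room | 87.4        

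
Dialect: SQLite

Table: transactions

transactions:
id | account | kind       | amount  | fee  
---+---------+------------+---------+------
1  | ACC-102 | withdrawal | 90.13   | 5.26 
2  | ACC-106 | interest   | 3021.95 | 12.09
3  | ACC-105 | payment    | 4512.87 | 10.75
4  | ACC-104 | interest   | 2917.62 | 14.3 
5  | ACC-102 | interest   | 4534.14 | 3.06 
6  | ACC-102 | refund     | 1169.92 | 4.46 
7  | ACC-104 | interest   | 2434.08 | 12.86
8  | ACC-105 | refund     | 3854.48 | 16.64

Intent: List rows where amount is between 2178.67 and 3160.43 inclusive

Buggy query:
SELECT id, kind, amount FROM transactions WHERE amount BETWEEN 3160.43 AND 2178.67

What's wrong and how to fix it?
Bug: The bounds are reversed; BETWEEN a AND b requires a <= b to match anything

Fix: Swap the bounds so the smaller value comes first

Corrected query:
SELECT id, kind, amount FROM transactions WHERE amount BETWEEN 2178.67 AND 3160.43

Result:
id | kind     | amount 
---+----------+--------
2  | interest | 3021.95
4  | interest | 2917.62
7  | interest | 2434.08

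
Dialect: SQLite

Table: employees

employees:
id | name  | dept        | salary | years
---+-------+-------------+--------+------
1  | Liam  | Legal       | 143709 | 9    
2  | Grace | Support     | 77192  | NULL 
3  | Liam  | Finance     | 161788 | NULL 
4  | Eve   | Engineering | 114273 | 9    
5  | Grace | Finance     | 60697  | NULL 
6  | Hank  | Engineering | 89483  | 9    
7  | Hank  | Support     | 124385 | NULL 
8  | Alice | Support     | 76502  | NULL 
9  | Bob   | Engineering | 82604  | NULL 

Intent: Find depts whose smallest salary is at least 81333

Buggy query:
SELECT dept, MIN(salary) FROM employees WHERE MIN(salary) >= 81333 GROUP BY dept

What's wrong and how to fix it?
Bug: MIN() in WHERE is a misuse of aggregate

Fix: Use HAVING for the per-group MIN condition

Corrected query:
SELECT dept, MIN(salary) FROM employees GROUP BY dept HAVING MIN(salary) >= 81333

Result:
dept        | MIN(salary)
------------+------------
Engineering | 82604      
Legal       | 143709     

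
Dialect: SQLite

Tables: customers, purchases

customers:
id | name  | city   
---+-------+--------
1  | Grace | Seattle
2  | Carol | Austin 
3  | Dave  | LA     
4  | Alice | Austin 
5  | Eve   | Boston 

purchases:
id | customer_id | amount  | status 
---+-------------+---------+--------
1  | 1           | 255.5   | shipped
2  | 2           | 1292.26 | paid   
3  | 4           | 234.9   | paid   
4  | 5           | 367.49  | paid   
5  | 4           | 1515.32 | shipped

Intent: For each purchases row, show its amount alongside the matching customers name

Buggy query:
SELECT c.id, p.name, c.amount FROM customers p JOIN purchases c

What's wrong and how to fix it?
Bug: JOIN with no ON clause produces a cartesian product; every purchases row pairs with every customers row

Fix: Specify the join condition linking the foreign key to the parent id

Corrected query:
SELECT c.id, p.name, c.amount FROM customers p JOIN purchases c ON c.customer_id = p.id

Result:
id | name  | amount 
---+-------+--------
1  | Grace | 255.5  
2  | Carol | 1292.26
3  | Alice | 234.9  
4  | Eve   | 367.49 
5  | Alice | 1515.32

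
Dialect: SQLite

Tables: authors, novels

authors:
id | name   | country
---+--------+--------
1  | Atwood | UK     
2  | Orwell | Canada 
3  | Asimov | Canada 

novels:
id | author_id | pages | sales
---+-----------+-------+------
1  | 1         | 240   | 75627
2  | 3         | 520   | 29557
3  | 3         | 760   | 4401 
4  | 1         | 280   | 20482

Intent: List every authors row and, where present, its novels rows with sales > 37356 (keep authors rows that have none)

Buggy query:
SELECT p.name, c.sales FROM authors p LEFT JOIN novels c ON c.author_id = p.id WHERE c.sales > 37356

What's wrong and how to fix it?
Bug: A WHERE condition on the right-hand table after LEFT JOIN drops unmatched parents

Fix: Put 'c.sales > 37356' in the JOIN's ON clause instead of WHERE

Corrected query:
SELECT p.name, c.sales FROM authors p LEFT JOIN novels c ON c.author_id = p.id AND c.sales > 37356

Result:
name   | sales
-------+------
Atwood | 75627
Orwell | NULL 
Asimov | NULL 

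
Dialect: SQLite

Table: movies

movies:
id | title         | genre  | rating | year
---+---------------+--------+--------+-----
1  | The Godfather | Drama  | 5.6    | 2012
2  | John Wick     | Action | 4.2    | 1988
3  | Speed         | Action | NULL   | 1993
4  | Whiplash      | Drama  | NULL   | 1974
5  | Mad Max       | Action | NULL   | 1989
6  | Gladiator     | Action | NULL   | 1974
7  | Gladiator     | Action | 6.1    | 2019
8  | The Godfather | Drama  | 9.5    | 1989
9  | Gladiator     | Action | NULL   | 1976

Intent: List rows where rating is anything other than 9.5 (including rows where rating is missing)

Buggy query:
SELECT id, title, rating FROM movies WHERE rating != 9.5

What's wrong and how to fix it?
Bug: 'rating != 9.5' is unknown when rating is NULL, so NULL rows are silently excluded

Fix: Add an explicit OR rating IS NULL to include the missing-value rows

Corrected query:
SELECT id, title, rating FROM movies WHERE rating != 9.5 OR rating IS NULL

Result:
id | title         | rating
---+---------------+-------
1  | The Godfather | 5.6   
2  | John Wick     | 4.2   
3  | Speed         | NULL  
4  | Whiplash      | NULL  
5  | Mad Max       | NULL  
6  | Gladiator     | NULL  
7  | Gladiator     | 6.1   
9  | Gladiator     | NULL  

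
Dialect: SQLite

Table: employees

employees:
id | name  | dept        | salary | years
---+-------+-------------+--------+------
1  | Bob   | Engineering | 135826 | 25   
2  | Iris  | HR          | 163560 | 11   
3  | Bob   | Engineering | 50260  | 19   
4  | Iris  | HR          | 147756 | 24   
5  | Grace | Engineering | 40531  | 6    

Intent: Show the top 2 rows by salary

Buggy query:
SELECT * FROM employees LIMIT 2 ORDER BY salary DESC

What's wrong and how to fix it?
Bug: LIMIT must come after ORDER BY

Fix: Swap the clauses: ORDER BY first, then LIMIT

Corrected query:
SELECT * FROM employees ORDER BY salary DESC LIMIT 2

Result:
id | name | dept | salary | years
---+------+------+--------+------
2  | Iris | HR   | 163560 | 11   
4  | Iris | HR   | 147756 | 24   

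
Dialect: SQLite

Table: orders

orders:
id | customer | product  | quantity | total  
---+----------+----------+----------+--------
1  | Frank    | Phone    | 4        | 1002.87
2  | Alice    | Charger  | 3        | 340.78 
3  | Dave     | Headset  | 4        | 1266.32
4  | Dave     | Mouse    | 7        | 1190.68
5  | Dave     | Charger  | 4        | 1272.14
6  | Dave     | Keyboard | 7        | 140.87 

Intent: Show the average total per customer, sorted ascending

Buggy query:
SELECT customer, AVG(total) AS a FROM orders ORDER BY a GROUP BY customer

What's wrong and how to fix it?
Bug: ORDER BY appears before GROUP BY; SQL clause order requires GROUP BY first

Fix: Reorder: SELECT … FROM … GROUP BY … ORDER BY …

Corrected query:
SELECT customer, AVG(total) AS a FROM orders GROUP BY customer ORDER BY a

Result:
customer | a       
---------+---------
Alice    | 340.78  
Dave     | 967.5025
Frank    | 1002.87 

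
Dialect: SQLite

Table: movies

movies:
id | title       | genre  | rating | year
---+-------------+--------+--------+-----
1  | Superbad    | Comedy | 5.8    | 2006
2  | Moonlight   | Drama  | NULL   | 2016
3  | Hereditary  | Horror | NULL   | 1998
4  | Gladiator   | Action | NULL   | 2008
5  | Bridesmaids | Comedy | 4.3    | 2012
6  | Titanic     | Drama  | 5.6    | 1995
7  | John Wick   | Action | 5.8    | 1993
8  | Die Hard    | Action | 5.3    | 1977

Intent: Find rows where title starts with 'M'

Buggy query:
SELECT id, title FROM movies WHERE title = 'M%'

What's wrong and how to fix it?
Bug: Wildcards only work with LIKE; '=' treats '%' as a literal character

Fix: Replace '=' with LIKE so 'M%' is treated as a pattern

Corrected query:
SELECT id, title FROM movies WHERE title LIKE 'M%'

Result:
id | title    
---+----------
2  | Moonlight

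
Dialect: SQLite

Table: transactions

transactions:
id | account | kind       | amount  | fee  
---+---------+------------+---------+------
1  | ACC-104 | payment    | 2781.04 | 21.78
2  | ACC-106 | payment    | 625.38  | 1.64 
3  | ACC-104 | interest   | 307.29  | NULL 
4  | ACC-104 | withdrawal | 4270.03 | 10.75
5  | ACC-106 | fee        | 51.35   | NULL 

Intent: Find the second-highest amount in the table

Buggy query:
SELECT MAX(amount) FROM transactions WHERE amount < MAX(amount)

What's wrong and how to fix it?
Bug: The inner MAX is an aggregate inside WHERE, which is not allowed

Fix: Compute the overall MAX in a subquery, then take MAX of rows below it

Corrected query:
SELECT MAX(amount) FROM transactions WHERE amount < (SELECT MAX(amount) FROM transactions)

Result:
MAX(amount)
-----------
2781.04    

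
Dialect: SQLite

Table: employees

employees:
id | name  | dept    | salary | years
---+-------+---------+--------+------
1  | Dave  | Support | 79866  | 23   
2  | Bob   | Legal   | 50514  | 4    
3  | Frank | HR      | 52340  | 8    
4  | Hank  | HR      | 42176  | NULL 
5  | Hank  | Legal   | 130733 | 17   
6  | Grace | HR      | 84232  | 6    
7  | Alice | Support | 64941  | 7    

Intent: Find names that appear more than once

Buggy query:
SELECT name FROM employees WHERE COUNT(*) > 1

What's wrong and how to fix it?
Bug: WHERE can't reference COUNT(*); aggregates are computed after WHERE

Fix: Group first, then use HAVING for the count condition

Corrected query:
SELECT name FROM employees GROUP BY name HAVING COUNT(*) > 1

Result:
name
----
Hank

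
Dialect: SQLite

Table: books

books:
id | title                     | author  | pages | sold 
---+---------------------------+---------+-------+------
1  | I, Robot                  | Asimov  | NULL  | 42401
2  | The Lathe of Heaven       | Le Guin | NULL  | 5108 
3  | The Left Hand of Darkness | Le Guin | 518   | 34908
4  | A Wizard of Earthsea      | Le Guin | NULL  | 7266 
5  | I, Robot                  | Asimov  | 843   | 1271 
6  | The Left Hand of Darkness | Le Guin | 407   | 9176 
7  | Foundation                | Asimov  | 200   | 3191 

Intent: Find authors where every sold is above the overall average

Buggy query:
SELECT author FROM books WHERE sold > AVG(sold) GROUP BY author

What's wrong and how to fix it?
Bug: WHERE evaluates per row before aggregation, so AVG() is unavailable

Fix: Compute the overall average in a scalar subquery and compare each group's MIN against it in HAVING

Corrected query:
SELECT author FROM books GROUP BY author HAVING MIN(sold) > (SELECT AVG(sold) FROM books)

Result:
(no rows)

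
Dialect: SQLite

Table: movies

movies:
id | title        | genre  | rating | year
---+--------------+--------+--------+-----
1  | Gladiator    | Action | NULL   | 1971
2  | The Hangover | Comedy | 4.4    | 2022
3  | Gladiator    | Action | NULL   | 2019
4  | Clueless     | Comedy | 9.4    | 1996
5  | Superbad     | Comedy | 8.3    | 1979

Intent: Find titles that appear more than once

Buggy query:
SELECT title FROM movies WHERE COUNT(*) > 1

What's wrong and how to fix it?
Bug: COUNT(*) is an aggregate and cannot be used in WHERE

Fix: Group first, then use HAVING for the count condition

Corrected query:
SELECT title FROM movies GROUP BY title HAVING COUNT(*) > 1

Result:
title    
---------
Gladiator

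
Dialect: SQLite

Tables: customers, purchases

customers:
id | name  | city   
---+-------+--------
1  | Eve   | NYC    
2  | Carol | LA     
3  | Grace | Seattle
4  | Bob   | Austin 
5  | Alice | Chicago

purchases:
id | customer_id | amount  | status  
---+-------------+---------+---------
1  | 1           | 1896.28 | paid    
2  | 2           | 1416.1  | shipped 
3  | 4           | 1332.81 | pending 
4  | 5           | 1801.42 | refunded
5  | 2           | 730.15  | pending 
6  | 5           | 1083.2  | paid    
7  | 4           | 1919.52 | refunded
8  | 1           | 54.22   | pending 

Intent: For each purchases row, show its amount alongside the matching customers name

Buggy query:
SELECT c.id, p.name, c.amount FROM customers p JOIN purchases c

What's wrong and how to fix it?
Bug: Missing join condition: each purchases row is matched to all customers rows instead of just its own

Fix: Add ON c.customer_id = p.id to the JOIN

Corrected query:
SELECT c.id, p.name, c.amount FROM customers p JOIN purchases c ON c.customer_id = p.id

Result:
id | name  | amount 
---+-------+--------
1  | Eve   | 1896.28
2  | Carol | 1416.1 
3  | Bob   | 1332.81
4  | Alice | 1801.42
5  | Carol | 730.15 
6  | Alice | 1083.2 
7  | Bob   | 1919.52
8  | Eve   | 54.22  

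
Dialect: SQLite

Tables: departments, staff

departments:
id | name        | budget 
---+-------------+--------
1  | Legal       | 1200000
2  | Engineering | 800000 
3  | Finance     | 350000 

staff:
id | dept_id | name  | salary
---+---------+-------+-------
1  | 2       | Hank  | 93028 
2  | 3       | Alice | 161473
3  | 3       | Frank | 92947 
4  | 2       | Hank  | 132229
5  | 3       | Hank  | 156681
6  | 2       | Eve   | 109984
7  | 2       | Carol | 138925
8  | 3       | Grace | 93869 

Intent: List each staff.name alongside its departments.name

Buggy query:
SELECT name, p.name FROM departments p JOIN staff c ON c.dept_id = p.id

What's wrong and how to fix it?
Bug: 'name' exists in both joined tables, so the database can't tell which one is meant

Fix: Prefix ambiguous columns with the table alias

Corrected query:
SELECT c.name, p.name FROM departments p JOIN staff c ON c.dept_id = p.id

Result:
name  | name       
------+------------
Hank  | Engineering
Alice | Finance    
Frank | Finance    
Hank  | Engineering
Hank  | Finance    
Eve   | Engineering
Carol | Engineering
Grace | Finance    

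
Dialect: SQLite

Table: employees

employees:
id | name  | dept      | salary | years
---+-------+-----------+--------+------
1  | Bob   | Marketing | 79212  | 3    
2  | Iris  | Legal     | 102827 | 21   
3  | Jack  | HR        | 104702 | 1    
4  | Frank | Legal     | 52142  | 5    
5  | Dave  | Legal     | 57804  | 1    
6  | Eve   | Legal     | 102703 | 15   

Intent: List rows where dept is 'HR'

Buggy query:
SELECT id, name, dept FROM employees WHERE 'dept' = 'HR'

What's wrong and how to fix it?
Bug: Single quotes denote string literals in SQL; the column name is being compared as a constant string

Fix: Remove the quotes around the column name (or use double quotes for an identifier)

Corrected query:
SELECT id, name, dept FROM employees WHERE dept = 'HR'

Result:
id | name | dept
---+------+-----
3  | Jack | HR  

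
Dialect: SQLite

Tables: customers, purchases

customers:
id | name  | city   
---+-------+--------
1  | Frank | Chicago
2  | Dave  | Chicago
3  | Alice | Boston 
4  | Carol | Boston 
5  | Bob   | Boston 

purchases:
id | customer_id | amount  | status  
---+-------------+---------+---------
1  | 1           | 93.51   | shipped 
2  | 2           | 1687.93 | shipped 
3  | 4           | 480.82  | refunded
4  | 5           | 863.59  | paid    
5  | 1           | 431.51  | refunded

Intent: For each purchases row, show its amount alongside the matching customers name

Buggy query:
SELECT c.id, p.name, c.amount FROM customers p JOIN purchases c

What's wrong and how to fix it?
Bug: JOIN with no ON clause produces a cartesian product; every purchases row pairs with every customers row

Fix: Specify the join condition linking the foreign key to the parent id

Corrected query:
SELECT c.id, p.name, c.amount FROM customers p JOIN purchases c ON c.customer_id = p.id

Result:
id | name  | amount 
---+-------+--------
1  | Frank | 93.51  
2  | Dave  | 1687.93
3  | Carol | 480.82 
4  | Bob   | 863.59 
5  | Frank | 431.51 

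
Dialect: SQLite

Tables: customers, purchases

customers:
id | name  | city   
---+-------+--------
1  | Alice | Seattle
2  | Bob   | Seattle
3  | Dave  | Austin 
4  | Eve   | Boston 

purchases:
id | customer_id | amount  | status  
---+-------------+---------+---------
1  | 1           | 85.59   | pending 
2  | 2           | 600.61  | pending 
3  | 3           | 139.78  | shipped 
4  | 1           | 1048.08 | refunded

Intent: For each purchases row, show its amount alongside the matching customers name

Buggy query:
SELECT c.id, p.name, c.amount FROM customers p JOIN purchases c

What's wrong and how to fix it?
Bug: JOIN with no ON clause produces a cartesian product; every purchases row pairs with every customers row

Fix: Specify the join condition linking the foreign key to the parent id

Corrected query:
SELECT c.id, p.name, c.amount FROM customers p JOIN purchases c ON c.customer_id = p.id

Result:
id | name  | amount 
---+-------+--------
1  | Alice | 85.59  
2  | Bob   | 600.61 
3  | Dave  | 139.78 
4  | Alice | 1048.08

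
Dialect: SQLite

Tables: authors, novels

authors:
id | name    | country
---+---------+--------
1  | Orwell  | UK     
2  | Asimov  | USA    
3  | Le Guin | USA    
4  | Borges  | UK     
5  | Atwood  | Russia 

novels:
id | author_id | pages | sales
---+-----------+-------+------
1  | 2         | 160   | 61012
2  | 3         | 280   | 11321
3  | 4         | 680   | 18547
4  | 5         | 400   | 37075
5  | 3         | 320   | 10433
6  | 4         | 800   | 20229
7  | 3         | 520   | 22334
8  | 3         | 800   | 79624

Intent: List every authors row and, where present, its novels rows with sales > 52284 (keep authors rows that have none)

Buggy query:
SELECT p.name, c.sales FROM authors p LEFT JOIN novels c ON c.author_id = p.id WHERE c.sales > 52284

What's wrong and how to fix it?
Bug: A WHERE condition on the right-hand table after LEFT JOIN drops unmatched parents

Fix: Move the right-table condition into the ON clause so unmatched parents are kept

Corrected query:
SELECT p.name, c.sales FROM authors p LEFT JOIN novels c ON c.author_id = p.id AND c.sales > 52284

Result:
name    | sales
--------+------
Orwell  | NULL 
Asimov  | 61012
Le Guin | 79624
Borges  | NULL 
Atwood  | NULL 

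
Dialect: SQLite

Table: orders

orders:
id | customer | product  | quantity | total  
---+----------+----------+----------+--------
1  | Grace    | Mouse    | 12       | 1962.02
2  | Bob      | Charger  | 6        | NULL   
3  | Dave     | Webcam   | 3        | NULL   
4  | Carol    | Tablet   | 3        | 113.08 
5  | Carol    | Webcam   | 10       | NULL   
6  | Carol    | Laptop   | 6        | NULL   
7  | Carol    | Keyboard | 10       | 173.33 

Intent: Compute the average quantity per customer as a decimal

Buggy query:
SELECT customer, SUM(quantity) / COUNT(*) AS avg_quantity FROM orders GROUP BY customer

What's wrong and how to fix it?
Bug: Both operands are integers, so '/' performs integer division and truncates

Fix: Multiply by 1.0 (or CAST to REAL) to force floating-point division

Corrected query:
SELECT customer, SUM(quantity) * 1.0 / COUNT(*) AS avg_quantity FROM orders GROUP BY customer

Result:
customer | avg_quantity
---------+-------------
Bob      | 6           
Carol    | 7.25        
Dave     | 3           
Grace    | 12          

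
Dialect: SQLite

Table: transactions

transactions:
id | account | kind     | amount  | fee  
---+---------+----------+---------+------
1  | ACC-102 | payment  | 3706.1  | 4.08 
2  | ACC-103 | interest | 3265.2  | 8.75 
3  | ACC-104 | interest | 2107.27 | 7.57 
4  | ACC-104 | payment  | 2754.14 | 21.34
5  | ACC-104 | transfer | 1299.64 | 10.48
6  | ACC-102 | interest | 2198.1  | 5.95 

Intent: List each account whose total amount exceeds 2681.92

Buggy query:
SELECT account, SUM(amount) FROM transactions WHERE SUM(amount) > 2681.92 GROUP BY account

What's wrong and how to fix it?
Bug: SUM(amount) is an aggregate, but WHERE filters rows before aggregation

Fix: Move the aggregate condition to a HAVING clause

Corrected query:
SELECT account, SUM(amount) FROM transactions GROUP BY account HAVING SUM(amount) > 2681.92

Result:
account | SUM(amount)
--------+------------
ACC-102 | 5904.2     
ACC-103 | 3265.2     
ACC-104 | 6161.05    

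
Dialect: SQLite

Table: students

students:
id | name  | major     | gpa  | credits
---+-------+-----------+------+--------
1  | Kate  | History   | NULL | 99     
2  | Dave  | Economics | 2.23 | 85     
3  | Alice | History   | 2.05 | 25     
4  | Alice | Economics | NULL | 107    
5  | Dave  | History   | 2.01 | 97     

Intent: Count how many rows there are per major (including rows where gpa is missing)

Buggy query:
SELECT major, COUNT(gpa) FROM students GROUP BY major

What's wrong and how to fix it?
Bug: COUNT(gpa) skips NULLs, so groups with missing gpa are undercounted

Fix: Replace COUNT(gpa) with COUNT(*)

Corrected query:
SELECT major, COUNT(*) FROM students GROUP BY major

Result:
major     | COUNT(*)
----------+---------
Economics | 2       
History   | 3       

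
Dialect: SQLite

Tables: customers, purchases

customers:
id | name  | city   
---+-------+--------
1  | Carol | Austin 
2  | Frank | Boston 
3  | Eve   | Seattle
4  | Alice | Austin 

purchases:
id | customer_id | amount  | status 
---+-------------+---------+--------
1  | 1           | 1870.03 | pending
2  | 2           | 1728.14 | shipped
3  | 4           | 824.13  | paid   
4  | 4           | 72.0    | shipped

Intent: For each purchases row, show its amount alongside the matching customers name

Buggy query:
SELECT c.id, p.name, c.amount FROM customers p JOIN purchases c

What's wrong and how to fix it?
Bug: Missing join condition: each purchases row is matched to all customers rows instead of just its own

Fix: Add ON c.customer_id = p.id to the JOIN

Corrected query:
SELECT c.id, p.name, c.amount FROM customers p JOIN purchases c ON c.customer_id = p.id

Result:
id | name  | amount 
---+-------+--------
1  | Carol | 1870.03
2  | Frank | 1728.14
3  | Alice | 824.13 
4  | Alice | 72     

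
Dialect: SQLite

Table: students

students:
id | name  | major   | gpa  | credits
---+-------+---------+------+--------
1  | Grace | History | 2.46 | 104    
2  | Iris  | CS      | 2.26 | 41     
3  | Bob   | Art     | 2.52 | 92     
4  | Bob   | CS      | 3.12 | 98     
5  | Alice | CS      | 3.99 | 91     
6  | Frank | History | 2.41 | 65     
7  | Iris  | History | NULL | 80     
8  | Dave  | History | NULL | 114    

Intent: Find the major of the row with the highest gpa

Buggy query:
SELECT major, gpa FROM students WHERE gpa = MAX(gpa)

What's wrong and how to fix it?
Bug: WHERE is evaluated per row; an aggregate over the whole table isn't defined there

Fix: Use a subquery: WHERE gpa = (SELECT MAX(gpa) FROM students)

Corrected query:
SELECT major, gpa FROM students WHERE gpa = (SELECT MAX(gpa) FROM students)

Result:
major | gpa 
------+-----
CS    | 3.99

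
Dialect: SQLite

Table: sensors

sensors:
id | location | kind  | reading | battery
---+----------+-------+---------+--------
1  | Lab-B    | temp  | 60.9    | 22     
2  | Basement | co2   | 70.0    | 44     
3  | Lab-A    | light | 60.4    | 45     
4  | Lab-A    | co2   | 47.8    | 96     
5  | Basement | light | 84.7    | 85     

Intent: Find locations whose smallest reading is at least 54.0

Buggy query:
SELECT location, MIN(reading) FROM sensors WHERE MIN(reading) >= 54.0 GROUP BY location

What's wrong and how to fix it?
Bug: MIN() in WHERE is a misuse of aggregate

Fix: Use HAVING for the per-group MIN condition

Corrected query:
SELECT location, MIN(reading) FROM sensors GROUP BY location HAVING MIN(reading) >= 54.0

Result:
location | MIN(reading)
---------+-------------
Basement | 70          
Lab-B    | 60.9        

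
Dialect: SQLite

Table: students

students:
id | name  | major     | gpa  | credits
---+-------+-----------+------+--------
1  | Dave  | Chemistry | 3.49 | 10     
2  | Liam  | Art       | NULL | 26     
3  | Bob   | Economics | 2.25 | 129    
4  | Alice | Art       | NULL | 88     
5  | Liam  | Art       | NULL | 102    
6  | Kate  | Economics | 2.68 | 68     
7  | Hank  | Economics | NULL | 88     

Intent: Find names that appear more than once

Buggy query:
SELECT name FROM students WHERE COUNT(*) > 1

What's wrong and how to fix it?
Bug: COUNT(*) is an aggregate and cannot be used in WHERE

Fix: GROUP BY name, then filter groups with HAVING COUNT(*) > 1

Corrected query:
SELECT name FROM students GROUP BY name HAVING COUNT(*) > 1

Result:
name
----
Liam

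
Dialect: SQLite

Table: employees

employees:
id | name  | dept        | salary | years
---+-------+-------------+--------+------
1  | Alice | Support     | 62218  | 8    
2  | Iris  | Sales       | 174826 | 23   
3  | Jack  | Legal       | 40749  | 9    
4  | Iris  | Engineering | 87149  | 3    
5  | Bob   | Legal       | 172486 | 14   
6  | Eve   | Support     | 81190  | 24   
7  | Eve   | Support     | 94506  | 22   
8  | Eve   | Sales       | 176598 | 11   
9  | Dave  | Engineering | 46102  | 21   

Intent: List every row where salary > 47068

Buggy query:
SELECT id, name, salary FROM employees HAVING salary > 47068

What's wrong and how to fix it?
Bug: This is a non-aggregate query (no GROUP BY, no aggregates), so in SQLite the HAVING clause is invalid here; a row-level condition belongs in WHERE

Fix: Use WHERE for row-level filtering

Corrected query:
SELECT id, name, salary FROM employees WHERE salary > 47068

Result:
id | name  | salary
---+-------+-------
1  | Alice | 62218 
2  | Iris  | 174826
4  | Iris  | 87149 
5  | Bob   | 172486
6  | Eve   | 81190 
7  | Eve   | 94506 
8  | Eve   | 176598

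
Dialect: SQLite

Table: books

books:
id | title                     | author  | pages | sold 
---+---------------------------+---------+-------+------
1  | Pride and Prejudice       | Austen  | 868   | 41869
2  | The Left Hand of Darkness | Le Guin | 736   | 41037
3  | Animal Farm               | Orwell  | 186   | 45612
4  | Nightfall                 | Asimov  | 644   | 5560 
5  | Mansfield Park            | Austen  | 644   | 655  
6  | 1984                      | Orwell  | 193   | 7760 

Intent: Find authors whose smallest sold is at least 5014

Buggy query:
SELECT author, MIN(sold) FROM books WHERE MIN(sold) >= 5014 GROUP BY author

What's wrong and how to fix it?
Bug: Aggregates like MIN are computed per group after WHERE runs

Fix: Replace WHERE with HAVING after the GROUP BY

Corrected query:
SELECT author, MIN(sold) FROM books GROUP BY author HAVING MIN(sold) >= 5014

Result:
author  | MIN(sold)
--------+----------
Asimov  | 5560     
Le Guin | 41037    
Orwell  | 7760     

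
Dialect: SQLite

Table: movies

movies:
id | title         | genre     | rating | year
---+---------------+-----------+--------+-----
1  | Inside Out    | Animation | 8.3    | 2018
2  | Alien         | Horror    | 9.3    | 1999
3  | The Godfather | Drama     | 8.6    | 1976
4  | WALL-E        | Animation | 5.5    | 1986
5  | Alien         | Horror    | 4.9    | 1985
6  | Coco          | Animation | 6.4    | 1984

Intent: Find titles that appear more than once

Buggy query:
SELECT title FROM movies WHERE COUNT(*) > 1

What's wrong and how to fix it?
Bug: COUNT(*) is an aggregate and cannot be used in WHERE

Fix: GROUP BY title, then filter groups with HAVING COUNT(*) > 1

Corrected query:
SELECT title FROM movies GROUP BY title HAVING COUNT(*) > 1

Result:
title
-----
Alien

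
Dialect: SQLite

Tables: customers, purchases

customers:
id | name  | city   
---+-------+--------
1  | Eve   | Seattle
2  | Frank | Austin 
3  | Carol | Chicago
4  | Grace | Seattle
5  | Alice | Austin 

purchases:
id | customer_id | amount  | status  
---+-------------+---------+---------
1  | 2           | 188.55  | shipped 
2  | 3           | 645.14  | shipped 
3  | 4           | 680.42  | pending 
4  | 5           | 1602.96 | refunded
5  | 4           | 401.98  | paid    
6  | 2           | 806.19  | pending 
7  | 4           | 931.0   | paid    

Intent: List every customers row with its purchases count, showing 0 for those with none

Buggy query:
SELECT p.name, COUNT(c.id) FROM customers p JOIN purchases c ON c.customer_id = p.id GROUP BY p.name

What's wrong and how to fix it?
Bug: INNER JOIN drops customers rows that have no matching purchases rows

Fix: Switch to LEFT JOIN to retain unmatched parent rows

Corrected query:
SELECT p.name, COUNT(c.id) FROM customers p LEFT JOIN purchases c ON c.customer_id = p.id GROUP BY p.name

Result:
name  | COUNT(c.id)
------+------------
Alice | 1          
Carol | 1          
Eve   | 0          
Frank | 2          
Grace | 3          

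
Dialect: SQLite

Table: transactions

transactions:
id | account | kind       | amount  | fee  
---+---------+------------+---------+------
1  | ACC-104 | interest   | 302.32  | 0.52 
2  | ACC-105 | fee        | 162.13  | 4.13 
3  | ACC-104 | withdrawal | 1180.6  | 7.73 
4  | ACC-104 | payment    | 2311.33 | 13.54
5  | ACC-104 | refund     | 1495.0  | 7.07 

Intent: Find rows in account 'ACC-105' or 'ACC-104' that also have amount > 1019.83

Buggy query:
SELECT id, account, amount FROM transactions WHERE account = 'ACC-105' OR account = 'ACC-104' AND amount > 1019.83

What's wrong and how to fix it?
Bug: AND binds tighter than OR, so this parses as account = 'ACC-105' OR (account = 'ACC-104' AND amount > 1019.83)

Fix: Add parentheses around the OR so the AND applies to both alternatives

Corrected query:
SELECT id, account, amount FROM transactions WHERE (account = 'ACC-105' OR account = 'ACC-104') AND amount > 1019.83

Result:
id | account | amount 
---+---------+--------
3  | ACC-104 | 1180.6 
4  | ACC-104 | 2311.33
5  | ACC-104 | 1495   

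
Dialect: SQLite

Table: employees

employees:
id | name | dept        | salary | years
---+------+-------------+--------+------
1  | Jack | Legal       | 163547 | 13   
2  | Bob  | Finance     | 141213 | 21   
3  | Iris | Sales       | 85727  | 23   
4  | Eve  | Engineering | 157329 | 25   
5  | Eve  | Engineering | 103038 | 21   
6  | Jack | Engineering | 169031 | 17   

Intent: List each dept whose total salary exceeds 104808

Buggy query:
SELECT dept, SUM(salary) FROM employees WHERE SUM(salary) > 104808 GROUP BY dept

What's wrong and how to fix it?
Bug: Aggregate functions cannot appear in a WHERE clause

Fix: Move the aggregate condition to a HAVING clause

Corrected query:
SELECT dept, SUM(salary) FROM employees GROUP BY dept HAVING SUM(salary) > 104808

Result:
dept        | SUM(salary)
------------+------------
Engineering | 429398     
Finance     | 141213     
Legal       | 163547     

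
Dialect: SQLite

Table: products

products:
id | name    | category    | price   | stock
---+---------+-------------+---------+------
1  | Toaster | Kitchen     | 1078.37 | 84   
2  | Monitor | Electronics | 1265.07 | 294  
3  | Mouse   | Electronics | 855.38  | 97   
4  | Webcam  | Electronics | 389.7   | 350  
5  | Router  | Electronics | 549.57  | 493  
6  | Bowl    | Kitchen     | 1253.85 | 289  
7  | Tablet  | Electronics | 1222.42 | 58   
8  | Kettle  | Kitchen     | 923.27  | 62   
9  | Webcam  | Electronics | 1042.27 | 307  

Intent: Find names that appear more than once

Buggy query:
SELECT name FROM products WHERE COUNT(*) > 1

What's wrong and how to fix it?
Bug: WHERE can't reference COUNT(*); aggregates are computed after WHERE

Fix: Group first, then use HAVING for the count condition

Corrected query:
SELECT name FROM products GROUP BY name HAVING COUNT(*) > 1

Result:
name  
------
Webcam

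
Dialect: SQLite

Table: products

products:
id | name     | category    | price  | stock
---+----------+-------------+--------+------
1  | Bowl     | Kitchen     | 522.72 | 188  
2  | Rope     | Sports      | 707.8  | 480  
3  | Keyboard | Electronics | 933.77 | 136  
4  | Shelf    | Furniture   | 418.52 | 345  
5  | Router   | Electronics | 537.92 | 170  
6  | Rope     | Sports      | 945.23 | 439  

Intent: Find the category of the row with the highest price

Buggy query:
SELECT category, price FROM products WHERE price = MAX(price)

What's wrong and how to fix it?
Bug: WHERE is evaluated per row; an aggregate over the whole table isn't defined there

Fix: Use a subquery: WHERE price = (SELECT MAX(price) FROM products)

Corrected query:
SELECT category, price FROM products WHERE price = (SELECT MAX(price) FROM products)

Result:
category | price 
---------+-------
Sports   | 945.23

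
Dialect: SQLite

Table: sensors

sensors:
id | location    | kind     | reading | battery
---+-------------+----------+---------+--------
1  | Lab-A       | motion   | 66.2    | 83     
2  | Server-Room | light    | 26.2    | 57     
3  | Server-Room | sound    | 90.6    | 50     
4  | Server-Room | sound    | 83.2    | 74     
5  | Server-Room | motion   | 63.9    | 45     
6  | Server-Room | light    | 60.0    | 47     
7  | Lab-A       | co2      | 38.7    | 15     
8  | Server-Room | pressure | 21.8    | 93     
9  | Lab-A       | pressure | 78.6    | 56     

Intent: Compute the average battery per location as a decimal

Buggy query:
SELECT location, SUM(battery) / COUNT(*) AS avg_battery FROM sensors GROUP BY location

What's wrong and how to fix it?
Bug: SUM(battery) and COUNT(*) are both integers; the division truncates the fractional part

Fix: Cast one side to REAL so the division keeps the fractional part

Corrected query:
SELECT location, SUM(battery) * 1.0 / COUNT(*) AS avg_battery FROM sensors GROUP BY location

Result:
location    | avg_battery
------------+------------
Lab-A       | 51.333333  
Server-Room | 61         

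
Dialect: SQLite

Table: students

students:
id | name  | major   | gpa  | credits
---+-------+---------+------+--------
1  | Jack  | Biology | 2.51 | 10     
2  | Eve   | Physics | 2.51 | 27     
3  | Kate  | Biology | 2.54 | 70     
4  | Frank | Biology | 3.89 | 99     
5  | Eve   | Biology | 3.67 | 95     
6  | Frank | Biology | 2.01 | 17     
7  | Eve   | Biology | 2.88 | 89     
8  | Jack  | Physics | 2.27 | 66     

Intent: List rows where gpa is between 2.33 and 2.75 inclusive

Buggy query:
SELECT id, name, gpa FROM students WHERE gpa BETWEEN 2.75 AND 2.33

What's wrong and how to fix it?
Bug: BETWEEN expects the lower bound first; with 2.75 AND 2.33 the range is empty

Fix: Write BETWEEN 2.33 AND 2.75

Corrected query:
SELECT id, name, gpa FROM students WHERE gpa BETWEEN 2.33 AND 2.75

Result:
id | name | gpa 
---+------+-----
1  | Jack | 2.51
2  | Eve  | 2.51
3  | Kate | 2.54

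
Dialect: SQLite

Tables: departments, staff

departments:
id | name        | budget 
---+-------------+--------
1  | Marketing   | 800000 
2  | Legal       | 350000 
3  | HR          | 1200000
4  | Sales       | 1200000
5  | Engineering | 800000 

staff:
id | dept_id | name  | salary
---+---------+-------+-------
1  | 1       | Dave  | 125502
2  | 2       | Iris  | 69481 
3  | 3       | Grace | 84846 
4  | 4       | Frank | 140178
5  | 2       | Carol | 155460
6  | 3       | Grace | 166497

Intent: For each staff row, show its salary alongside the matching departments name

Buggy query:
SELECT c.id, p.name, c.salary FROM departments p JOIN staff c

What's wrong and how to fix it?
Bug: JOIN with no ON clause produces a cartesian product; every staff row pairs with every departments row

Fix: Add ON c.dept_id = p.id to the JOIN

Corrected query:
SELECT c.id, p.name, c.salary FROM departments p JOIN staff c ON c.dept_id = p.id

Result:
id | name      | salary
---+-----------+-------
1  | Marketing | 125502
2  | Legal     | 69481 
3  | HR        | 84846 
4  | Sales     | 140178
5  | Legal     | 155460
6  | HR        | 166497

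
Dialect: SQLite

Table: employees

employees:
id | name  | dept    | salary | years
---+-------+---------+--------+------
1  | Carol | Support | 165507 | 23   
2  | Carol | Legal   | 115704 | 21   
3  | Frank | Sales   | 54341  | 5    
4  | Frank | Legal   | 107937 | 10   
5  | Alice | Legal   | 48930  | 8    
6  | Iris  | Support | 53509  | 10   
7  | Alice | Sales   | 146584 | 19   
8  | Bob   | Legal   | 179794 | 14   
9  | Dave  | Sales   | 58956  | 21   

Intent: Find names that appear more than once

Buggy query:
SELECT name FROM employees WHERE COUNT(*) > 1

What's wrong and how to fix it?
Bug: COUNT(*) is an aggregate and cannot be used in WHERE

Fix: GROUP BY name, then filter groups with HAVING COUNT(*) > 1

Corrected query:
SELECT name FROM employees GROUP BY name HAVING COUNT(*) > 1

Result:
name 
-----
Alice
Carol
Frank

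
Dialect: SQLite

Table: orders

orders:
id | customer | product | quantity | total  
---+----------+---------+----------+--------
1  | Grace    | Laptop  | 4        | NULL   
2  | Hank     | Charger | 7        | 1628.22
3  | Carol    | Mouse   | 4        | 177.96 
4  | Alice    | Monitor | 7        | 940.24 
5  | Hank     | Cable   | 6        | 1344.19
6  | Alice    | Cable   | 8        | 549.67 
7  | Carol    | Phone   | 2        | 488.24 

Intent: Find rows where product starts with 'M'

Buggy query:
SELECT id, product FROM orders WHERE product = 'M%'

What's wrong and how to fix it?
Bug: '=' compares the literal string including the % character; pattern matching needs LIKE

Fix: Replace '=' with LIKE so 'M%' is treated as a pattern

Corrected query:
SELECT id, product FROM orders WHERE product LIKE 'M%'

Result:
id | product
---+--------
3  | Mouse  
4  | Monitor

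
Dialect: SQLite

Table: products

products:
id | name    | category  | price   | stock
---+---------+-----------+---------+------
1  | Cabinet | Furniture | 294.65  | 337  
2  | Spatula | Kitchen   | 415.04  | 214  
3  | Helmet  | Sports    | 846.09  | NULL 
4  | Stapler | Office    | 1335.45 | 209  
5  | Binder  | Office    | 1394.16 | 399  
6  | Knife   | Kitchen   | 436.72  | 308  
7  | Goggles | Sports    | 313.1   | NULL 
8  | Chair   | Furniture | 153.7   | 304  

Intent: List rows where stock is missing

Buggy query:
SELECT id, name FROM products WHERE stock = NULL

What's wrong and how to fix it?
Bug: Comparing to NULL with '=' never matches; NULL = NULL is unknown, not true

Fix: Use IS NULL to test for NULL

Corrected query:
SELECT id, name FROM products WHERE stock IS NULL

Result:
id | name   
---+--------
3  | Helmet 
7  | Goggles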